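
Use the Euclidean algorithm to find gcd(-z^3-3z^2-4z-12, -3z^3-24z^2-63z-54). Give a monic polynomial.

z+3

Apply the Euclidean algorithm:
  -z^3-3z^2-4z-12 = (1/3)(-3z^3-24z^2-63z-54) + (5z^2+17z+6)
  -3z^3-24z^2-63z-54 = (-(3/5)z-69/25)(5z^2+17z+6) + (-(312/25)z-936/25)
  5z^2+17z+6 = (-(125/312)z-25/156)(-(312/25)z-936/25) + (0)
Last nonzero remainder: -(312/25)z-936/25. Dividing through by -312/25 gives the monic gcd z+3.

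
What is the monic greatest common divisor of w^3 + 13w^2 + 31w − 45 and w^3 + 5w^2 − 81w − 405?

Euclidean algorithm in ℚ[w]:
  w^3 + 13w^2 + 31w − 45 = (w^3 + 5w^2 − 81w − 405) + (8w^2 + 112w + 360)
  w^3 + 5w^2 − 81w − 405 = ((1/8)w − 9/8)(8w^2 + 112w + 360) + (0)
Last nonzero remainder: 8w^2 + 112w + 360. Dividing through by 8 gives the monic gcd w^2 + 14w + 45.

w^2 + 14w + 45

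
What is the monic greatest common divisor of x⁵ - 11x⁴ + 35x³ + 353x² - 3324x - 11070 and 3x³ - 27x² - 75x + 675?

Apply the Euclidean algorithm:
  x⁵ - 11x⁴ + 35x³ + 353x² - 3324x - 11070 = ((1/3)x² - (2/3)x + 14)(3x³ - 27x² - 75x + 675) + (456x² - 1824x - 20520)
  3x³ - 27x² - 75x + 675 = ((1/152)x - 5/152)(456x² - 1824x - 20520) + (0)
Last nonzero remainder: 456x² - 1824x - 20520. Dividing through by 456 gives the monic gcd x² - 4x - 45.

x² - 4x - 45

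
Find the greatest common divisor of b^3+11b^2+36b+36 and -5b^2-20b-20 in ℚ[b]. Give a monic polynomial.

Apply the Euclidean algorithm:
  b^3+11b^2+36b+36 = (-(1/5)b-7/5)(-5b^2-20b-20) + (4b+8)
  -5b^2-20b-20 = (-(5/4)b-5/2)(4b+8) + (0)
Last nonzero remainder: 4b+8. Dividing through by 4 gives the monic gcd b+2.

b+2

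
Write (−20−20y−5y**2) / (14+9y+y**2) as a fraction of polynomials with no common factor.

(−10−5y)/(7+y)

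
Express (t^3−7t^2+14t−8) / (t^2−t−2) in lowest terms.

(t^2−5t+4)/(t+1)

Repeated division with remainder:
  t^3−7t^2+14t−8 = (t−6)(t^2−t−2) + (10t−20)
  t^2−t−2 = ((1/10)t+1/10)(10t−20) + (0)
Last nonzero remainder: 10t−20. Dividing through by 10 gives the monic gcd t−2.
Cancel t−2 from numerator and denominator to get the reduced form.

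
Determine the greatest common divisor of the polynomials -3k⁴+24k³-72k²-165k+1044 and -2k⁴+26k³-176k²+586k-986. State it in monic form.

By polynomial division,
  -3k⁴+24k³-72k²-165k+1044 = (3/2)(-2k⁴+26k³-176k²+586k-986) + (-15k³+192k²-1044k+2523)
  -2k⁴+26k³-176k²+586k-986 = ((2/15)k-2/75)(-15k³+192k²-1044k+2523) + (-(792/25)k²+(5544/25)k-22968/25)
  -15k³+192k²-1044k+2523 = ((125/264)k-725/264)(-(792/25)k²+(5544/25)k-22968/25) + (0)
Last nonzero remainder: -(792/25)k²+(5544/25)k-22968/25. Dividing through by -792/25 gives the monic gcd k²-7k+29.

k²-7k+29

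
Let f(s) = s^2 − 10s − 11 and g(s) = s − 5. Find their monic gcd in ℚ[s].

By polynomial division,
  s^2 − 10s − 11 = (s − 5)(s − 5) + (−36)
  s − 5 = (−(1/36)s + 5/36)(−36) + (0)
The last nonzero remainder is the constant −36, so the polynomials are coprime and gcd = 1.

1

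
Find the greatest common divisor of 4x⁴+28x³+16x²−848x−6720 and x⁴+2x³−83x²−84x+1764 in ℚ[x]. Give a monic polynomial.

x²+x−42

Euclidean algorithm in ℚ[x]:
  4x⁴+28x³+16x²−848x−6720 = (4)(x⁴+2x³−83x²−84x+1764) + (20x³+348x²−512x−13776)
  x⁴+2x³−83x²−84x+1764 = ((1/20)x−77/100)(20x³+348x²−512x−13776) + ((5264/25)x²+(5264/25)x−221088/25)
  20x³+348x²−512x−13776 = ((125/1316)x+1025/658)((5264/25)x²+(5264/25)x−221088/25) + (0)
Last nonzero remainder: (5264/25)x²+(5264/25)x−221088/25. Dividing through by 5264/25 gives the monic gcd x²+x−42.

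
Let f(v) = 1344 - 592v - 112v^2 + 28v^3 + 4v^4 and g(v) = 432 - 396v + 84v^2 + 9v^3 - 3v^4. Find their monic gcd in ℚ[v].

48 - 28v + v^3

Euclidean algorithm in ℚ[v]:
  4v^4 + 28v^3 - 112v^2 - 592v + 1344 = (-4/3)(-3v^4 + 9v^3 + 84v^2 - 396v + 432) + (40v^3 - 1120v + 1920)
  -3v^4 + 9v^3 + 84v^2 - 396v + 432 = (-(3/40)v + 9/40)(40v^3 - 1120v + 1920) + (0)
Last nonzero remainder: 40v^3 - 1120v + 1920. Dividing through by 40 gives the monic gcd v^3 - 28v + 48.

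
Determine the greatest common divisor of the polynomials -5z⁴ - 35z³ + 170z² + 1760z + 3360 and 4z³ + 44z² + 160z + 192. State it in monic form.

z² + 8z + 16

Repeated division with remainder:
  -5z⁴ - 35z³ + 170z² + 1760z + 3360 = (-(5/4)z + 5)(4z³ + 44z² + 160z + 192) + (150z² + 1200z + 2400)
  4z³ + 44z² + 160z + 192 = ((2/75)z + 2/25)(150z² + 1200z + 2400) + (0)
Last nonzero remainder: 150z² + 1200z + 2400. Dividing through by 150 gives the monic gcd z² + 8z + 16.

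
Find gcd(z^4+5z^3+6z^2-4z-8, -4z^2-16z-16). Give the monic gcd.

z^2+4z+4

By polynomial division,
  z^4+5z^3+6z^2-4z-8 = (-(1/4)z^2-(1/4)z+1/2)(-4z^2-16z-16) + (0)
Last nonzero remainder: -4z^2-16z-16. Dividing through by -4 gives the monic gcd z^2+4z+4.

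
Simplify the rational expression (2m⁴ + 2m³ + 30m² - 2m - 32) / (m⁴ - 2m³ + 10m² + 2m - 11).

(2m² + 2m + 32)/(m² - 2m + 11)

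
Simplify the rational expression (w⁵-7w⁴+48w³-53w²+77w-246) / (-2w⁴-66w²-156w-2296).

(-w³+w²-w+6)/(2w²+12w+56)

Apply the Euclidean algorithm:
  w⁵-7w⁴+48w³-53w²+77w-246 = (-(1/2)w+7/2)(-2w⁴-66w²-156w-2296) + (15w³+100w²-525w+7790)
  -2w⁴-66w²-156w-2296 = (-(2/15)w+8/9)(15w³+100w²-525w+7790) + (-(2024/9)w²+(4048/3)w-82984/9)
  15w³+100w²-525w+7790 = (-(135/2024)w-855/1012)(-(2024/9)w²+(4048/3)w-82984/9) + (0)
Last nonzero remainder: -(2024/9)w²+(4048/3)w-82984/9. Dividing through by -2024/9 gives the monic gcd w²-6w+41.
Cancel w²-6w+41 from numerator and denominator to get the reduced form.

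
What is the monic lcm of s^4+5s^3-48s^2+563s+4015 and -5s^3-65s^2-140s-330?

s^6+7s^5-32s^4+497s^3+4853s^2+11408s+24090

Repeated division with remainder:
  s^4+5s^3-48s^2+563s+4015 = (-(1/5)s+8/5)(-5s^3-65s^2-140s-330) + (28s^2+721s+4543)
  -5s^3-65s^2-140s-330 = (-(5/28)s+255/112)(28s^2+721s+4543) + (-(15525/16)s-170775/16)
  28s^2+721s+4543 = (-(448/15525)s-6608/15525)(-(15525/16)s-170775/16) + (0)
Last nonzero remainder: -(15525/16)s-170775/16. Dividing through by -15525/16 gives the monic gcd s+11.
Then lcm(f, g) = f·g / gcd(f, g); expanding and making the result monic gives the answer.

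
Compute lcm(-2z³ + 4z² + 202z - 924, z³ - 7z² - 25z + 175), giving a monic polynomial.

Euclidean algorithm in ℚ[z]:
  -2z³ + 4z² + 202z - 924 = (-2)(z³ - 7z² - 25z + 175) + (-10z² + 152z - 574)
  z³ - 7z² - 25z + 175 = (-(1/10)z - 41/50)(-10z² + 152z - 574) + ((1056/25)z - 7392/25)
  -10z² + 152z - 574 = (-(125/528)z + 1025/528)((1056/25)z - 7392/25) + (0)
Last nonzero remainder: (1056/25)z - 7392/25. Dividing through by 1056/25 gives the monic gcd z - 7.
Then lcm(f, g) = f·g / gcd(f, g); expanding and making the result monic gives the answer.

z⁵ - 2z⁴ - 126z³ + 512z² + 2525z - 11550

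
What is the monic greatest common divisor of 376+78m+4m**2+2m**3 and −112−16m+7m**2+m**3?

4+m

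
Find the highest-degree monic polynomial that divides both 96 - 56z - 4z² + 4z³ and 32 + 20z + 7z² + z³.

4 + z

Repeated division with remainder:
  4z³ - 4z² - 56z + 96 = (4)(z³ + 7z² + 20z + 32) + (-32z² - 136z - 32)
  z³ + 7z² + 20z + 32 = (-(1/32)z - 11/128)(-32z² - 136z - 32) + ((117/16)z + 117/4)
  -32z² - 136z - 32 = (-(512/117)z - 128/117)((117/16)z + 117/4) + (0)
Last nonzero remainder: (117/16)z + 117/4. Dividing through by 117/16 gives the monic gcd z + 4.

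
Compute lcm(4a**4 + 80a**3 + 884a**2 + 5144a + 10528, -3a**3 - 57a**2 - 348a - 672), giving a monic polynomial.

a**5 + 28a**4 + 381a**3 + 3054a**2 + 12920a + 21056

By polynomial division,
  4a**4 + 80a**3 + 884a**2 + 5144a + 10528 = (-(4/3)a - 4/3)(-3a**3 - 57a**2 - 348a - 672) + (344a**2 + 3784a + 9632)
  -3a**3 - 57a**2 - 348a - 672 = (-(3/344)a - 3/43)(344a**2 + 3784a + 9632) + (0)
Last nonzero remainder: 344a**2 + 3784a + 9632. Dividing through by 344 gives the monic gcd a**2 + 11a + 28.
Then lcm(f, g) = f·g / gcd(f, g); expanding and making the result monic gives the answer.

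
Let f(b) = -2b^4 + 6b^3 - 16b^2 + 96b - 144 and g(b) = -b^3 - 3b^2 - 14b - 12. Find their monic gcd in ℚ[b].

b^2 + 2b + 12

Apply the Euclidean algorithm:
  -2b^4 + 6b^3 - 16b^2 + 96b - 144 = (2b - 12)(-b^3 - 3b^2 - 14b - 12) + (-24b^2 - 48b - 288)
  -b^3 - 3b^2 - 14b - 12 = ((1/24)b + 1/24)(-24b^2 - 48b - 288) + (0)
Last nonzero remainder: -24b^2 - 48b - 288. Dividing through by -24 gives the monic gcd b^2 + 2b + 12.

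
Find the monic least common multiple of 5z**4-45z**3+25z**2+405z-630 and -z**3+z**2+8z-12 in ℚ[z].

z**5-11z**4+23z**3+71z**2-288z+252

Apply the Euclidean algorithm:
  5z**4-45z**3+25z**2+405z-630 = (-5z+40)(-z**3+z**2+8z-12) + (25z**2+25z-150)
  -z**3+z**2+8z-12 = (-(1/25)z+2/25)(25z**2+25z-150) + (0)
Last nonzero remainder: 25z**2+25z-150. Dividing through by 25 gives the monic gcd z**2+z-6.
Then lcm(f, g) = f·g / gcd(f, g); expanding and making the result monic gives the answer.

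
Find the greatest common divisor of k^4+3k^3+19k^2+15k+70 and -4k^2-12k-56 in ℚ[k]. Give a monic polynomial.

k^2+3k+14

Repeated division with remainder:
  k^4+3k^3+19k^2+15k+70 = (-(1/4)k^2-5/4)(-4k^2-12k-56) + (0)
Last nonzero remainder: -4k^2-12k-56. Dividing through by -4 gives the monic gcd k^2+3k+14.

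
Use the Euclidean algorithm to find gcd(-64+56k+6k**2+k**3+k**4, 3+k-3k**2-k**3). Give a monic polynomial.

By polynomial division,
  k**4+k**3+6k**2+56k-64 = (-k+2)(-k**3-3k**2+k+3) + (13k**2+57k-70)
  -k**3-3k**2+k+3 = (-(1/13)k+18/169)(13k**2+57k-70) + (-(1767/169)k+1767/169)
  13k**2+57k-70 = (-(2197/1767)k-11830/1767)(-(1767/169)k+1767/169) + (0)
Last nonzero remainder: -(1767/169)k+1767/169. Dividing through by -1767/169 gives the monic gcd k-1.

-1+k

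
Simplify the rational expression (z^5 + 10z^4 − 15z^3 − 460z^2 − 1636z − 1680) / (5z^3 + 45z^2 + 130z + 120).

(z^3 + 4z^2 − 47z − 210)/(5z + 15)

By polynomial division,
  z^5 + 10z^4 − 15z^3 − 460z^2 − 1636z − 1680 = ((1/5)z^2 + (1/5)z − 10)(5z^3 + 45z^2 + 130z + 120) + (−60z^2 − 360z − 480)
  5z^3 + 45z^2 + 130z + 120 = (−(1/12)z − 1/4)(−60z^2 − 360z − 480) + (0)
Last nonzero remainder: −60z^2 − 360z − 480. Dividing through by −60 gives the monic gcd z^2 + 6z + 8.
Cancel z^2 + 6z + 8 from numerator and denominator to get the reduced form.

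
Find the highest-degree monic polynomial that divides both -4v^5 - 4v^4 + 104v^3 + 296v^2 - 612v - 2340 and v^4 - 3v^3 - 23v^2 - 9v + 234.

Repeated division with remainder:
  -4v^5 - 4v^4 + 104v^3 + 296v^2 - 612v - 2340 = (-4v - 16)(v^4 - 3v^3 - 23v^2 - 9v + 234) + (-36v^3 - 108v^2 + 180v + 1404)
  v^4 - 3v^3 - 23v^2 - 9v + 234 = (-(1/36)v + 1/6)(-36v^3 - 108v^2 + 180v + 1404) + (0)
Last nonzero remainder: -36v^3 - 108v^2 + 180v + 1404. Dividing through by -36 gives the monic gcd v^3 + 3v^2 - 5v - 39.

v^3 + 3v^2 - 5v - 39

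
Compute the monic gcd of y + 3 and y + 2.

1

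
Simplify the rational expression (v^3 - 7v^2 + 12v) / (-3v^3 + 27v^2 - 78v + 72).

Repeated division with remainder:
  v^3 - 7v^2 + 12v = (-1/3)(-3v^3 + 27v^2 - 78v + 72) + (2v^2 - 14v + 24)
  -3v^3 + 27v^2 - 78v + 72 = (-(3/2)v + 3)(2v^2 - 14v + 24) + (0)
Last nonzero remainder: 2v^2 - 14v + 24. Dividing through by 2 gives the monic gcd v^2 - 7v + 12.
Cancel v^2 - 7v + 12 from numerator and denominator to get the reduced form.

(-v)/(3v - 6)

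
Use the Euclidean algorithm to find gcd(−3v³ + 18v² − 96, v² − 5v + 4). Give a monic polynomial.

v − 4

Repeated division with remainder:
  −3v³ + 18v² − 96 = (−3v + 3)(v² − 5v + 4) + (27v − 108)
  v² − 5v + 4 = ((1/27)v − 1/27)(27v − 108) + (0)
Last nonzero remainder: 27v − 108. Dividing through by 27 gives the monic gcd v − 4.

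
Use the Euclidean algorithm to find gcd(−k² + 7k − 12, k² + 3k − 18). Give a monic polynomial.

k − 3

By polynomial division,
  −k² + 7k − 12 = (−1)(k² + 3k − 18) + (10k − 30)
  k² + 3k − 18 = ((1/10)k + 3/5)(10k − 30) + (0)
Last nonzero remainder: 10k − 30. Dividing through by 10 gives the monic gcd k − 3.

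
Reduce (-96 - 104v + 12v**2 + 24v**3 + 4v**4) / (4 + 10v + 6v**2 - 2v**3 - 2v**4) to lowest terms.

By polynomial division,
  4v**4 + 24v**3 + 12v**2 - 104v - 96 = (-2)(-2v**4 - 2v**3 + 6v**2 + 10v + 4) + (20v**3 + 24v**2 - 84v - 88)
  -2v**4 - 2v**3 + 6v**2 + 10v + 4 = (-(1/10)v + 1/50)(20v**3 + 24v**2 - 84v - 88) + (-(72/25)v**2 + (72/25)v + 144/25)
  20v**3 + 24v**2 - 84v - 88 = (-(125/18)v - 275/18)(-(72/25)v**2 + (72/25)v + 144/25) + (0)
Last nonzero remainder: -(72/25)v**2 + (72/25)v + 144/25. Dividing through by -72/25 gives the monic gcd v**2 - v - 2.
Cancel v**2 - v - 2 from numerator and denominator to get the reduced form.

(-24 - 14v - 2v**2)/(1 + 2v + v**2)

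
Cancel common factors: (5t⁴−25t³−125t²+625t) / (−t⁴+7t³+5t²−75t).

(−5t−25)/(t+3)

Euclidean algorithm in ℚ[t]:
  5t⁴−25t³−125t²+625t = (−5)(−t⁴+7t³+5t²−75t) + (10t³−100t²+250t)
  −t⁴+7t³+5t²−75t = (−(1/10)t−3/10)(10t³−100t²+250t) + (0)
Last nonzero remainder: 10t³−100t²+250t. Dividing through by 10 gives the monic gcd t³−10t²+25t.
Cancel t³−10t²+25t from numerator and denominator to get the reduced form.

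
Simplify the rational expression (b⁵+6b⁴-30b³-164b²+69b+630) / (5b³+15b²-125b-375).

Apply the Euclidean algorithm:
  b⁵+6b⁴-30b³-164b²+69b+630 = ((1/5)b²+(3/5)b-14/5)(5b³+15b²-125b-375) + (28b²-56b-420)
  5b³+15b²-125b-375 = ((5/28)b+25/28)(28b²-56b-420) + (0)
Last nonzero remainder: 28b²-56b-420. Dividing through by 28 gives the monic gcd b²-2b-15.
Cancel b²-2b-15 from numerator and denominator to get the reduced form.

(b³+8b²+b-42)/(5b+25)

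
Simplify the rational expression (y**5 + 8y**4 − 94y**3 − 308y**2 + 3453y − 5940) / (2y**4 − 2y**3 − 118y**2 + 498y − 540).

By polynomial division,
  y**5 + 8y**4 − 94y**3 − 308y**2 + 3453y − 5940 = ((1/2)y + 9/2)(2y**4 − 2y**3 − 118y**2 + 498y − 540) + (−26y**3 − 26y**2 + 1482y − 3510)
  2y**4 − 2y**3 − 118y**2 + 498y − 540 = (−(1/13)y + 2/13)(−26y**3 − 26y**2 + 1482y − 3510) + (0)
Last nonzero remainder: −26y**3 − 26y**2 + 1482y − 3510. Dividing through by −26 gives the monic gcd y**3 + y**2 − 57y + 135.
Cancel y**3 + y**2 − 57y + 135 from numerator and denominator to get the reduced form.

(y**2 + 7y − 44)/(2y − 4)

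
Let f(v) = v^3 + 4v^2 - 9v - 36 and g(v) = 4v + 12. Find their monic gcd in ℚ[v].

v + 3

Apply the Euclidean algorithm:
  v^3 + 4v^2 - 9v - 36 = ((1/4)v^2 + (1/4)v - 3)(4v + 12) + (0)
Last nonzero remainder: 4v + 12. Dividing through by 4 gives the monic gcd v + 3.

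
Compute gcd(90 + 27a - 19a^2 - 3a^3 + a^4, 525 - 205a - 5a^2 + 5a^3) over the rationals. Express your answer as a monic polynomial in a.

15 - 8a + a^2

By polynomial division,
  a^4 - 3a^3 - 19a^2 + 27a + 90 = ((1/5)a - 2/5)(5a^3 - 5a^2 - 205a + 525) + (20a^2 - 160a + 300)
  5a^3 - 5a^2 - 205a + 525 = ((1/4)a + 7/4)(20a^2 - 160a + 300) + (0)
Last nonzero remainder: 20a^2 - 160a + 300. Dividing through by 20 gives the monic gcd a^2 - 8a + 15.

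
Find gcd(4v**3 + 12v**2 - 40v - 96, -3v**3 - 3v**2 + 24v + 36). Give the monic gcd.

v**2 - v - 6

Euclidean algorithm in ℚ[v]:
  4v**3 + 12v**2 - 40v - 96 = (-4/3)(-3v**3 - 3v**2 + 24v + 36) + (8v**2 - 8v - 48)
  -3v**3 - 3v**2 + 24v + 36 = (-(3/8)v - 3/4)(8v**2 - 8v - 48) + (0)
Last nonzero remainder: 8v**2 - 8v - 48. Dividing through by 8 gives the monic gcd v**2 - v - 6.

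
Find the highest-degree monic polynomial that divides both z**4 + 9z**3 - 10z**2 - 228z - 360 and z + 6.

Repeated division with remainder:
  z**4 + 9z**3 - 10z**2 - 228z - 360 = (z**3 + 3z**2 - 28z - 60)(z + 6) + (0)
The last nonzero remainder z + 6 is already monic.

z + 6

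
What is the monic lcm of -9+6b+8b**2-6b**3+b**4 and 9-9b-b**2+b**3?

Euclidean algorithm in ℚ[b]:
  b**4-6b**3+8b**2+6b-9 = (b-5)(b**3-b**2-9b+9) + (12b**2-48b+36)
  b**3-b**2-9b+9 = ((1/12)b+1/4)(12b**2-48b+36) + (0)
Last nonzero remainder: 12b**2-48b+36. Dividing through by 12 gives the monic gcd b**2-4b+3.
Then lcm(f, g) = f·g / gcd(f, g); expanding and making the result monic gives the answer.

-27+9b+30b**2-10b**3-3b**4+b**5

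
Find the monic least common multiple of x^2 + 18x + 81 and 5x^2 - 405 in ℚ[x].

By polynomial division,
  x^2 + 18x + 81 = (1/5)(5x^2 - 405) + (18x + 162)
  5x^2 - 405 = ((5/18)x - 5/2)(18x + 162) + (0)
Last nonzero remainder: 18x + 162. Dividing through by 18 gives the monic gcd x + 9.
Then lcm(f, g) = f·g / gcd(f, g); expanding and making the result monic gives the answer.

x^3 + 9x^2 - 81x - 729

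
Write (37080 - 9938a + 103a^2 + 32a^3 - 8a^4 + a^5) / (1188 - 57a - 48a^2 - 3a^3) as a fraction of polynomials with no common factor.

(1030 - 133a + 13a^2 - a^3)/(33 + 3a)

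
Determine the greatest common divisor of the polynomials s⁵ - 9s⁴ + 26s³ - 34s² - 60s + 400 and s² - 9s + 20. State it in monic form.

By polynomial division,
  s⁵ - 9s⁴ + 26s³ - 34s² - 60s + 400 = (s³ + 6s + 20)(s² - 9s + 20) + (0)
The last nonzero remainder s² - 9s + 20 is already monic.

s² - 9s + 20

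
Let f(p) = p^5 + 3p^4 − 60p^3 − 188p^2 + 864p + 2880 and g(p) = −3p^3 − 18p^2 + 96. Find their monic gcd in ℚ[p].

p^2 + 8p + 16

Euclidean algorithm in ℚ[p]:
  p^5 + 3p^4 − 60p^3 − 188p^2 + 864p + 2880 = (−(1/3)p^2 + p + 14)(−3p^3 − 18p^2 + 96) + (96p^2 + 768p + 1536)
  −3p^3 − 18p^2 + 96 = (−(1/32)p + 1/16)(96p^2 + 768p + 1536) + (0)
Last nonzero remainder: 96p^2 + 768p + 1536. Dividing through by 96 gives the monic gcd p^2 + 8p + 16.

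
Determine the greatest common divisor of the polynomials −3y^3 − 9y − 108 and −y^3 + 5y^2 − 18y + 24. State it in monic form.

y^2 − 3y + 12

Euclidean algorithm in ℚ[y]:
  −3y^3 − 9y − 108 = (3)(−y^3 + 5y^2 − 18y + 24) + (−15y^2 + 45y − 180)
  −y^3 + 5y^2 − 18y + 24 = ((1/15)y − 2/15)(−15y^2 + 45y − 180) + (0)
Last nonzero remainder: −15y^2 + 45y − 180. Dividing through by −15 gives the monic gcd y^2 − 3y + 12.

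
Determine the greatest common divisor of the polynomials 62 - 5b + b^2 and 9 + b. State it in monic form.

1

Apply the Euclidean algorithm:
  b^2 - 5b + 62 = (b - 14)(b + 9) + (188)
  b + 9 = ((1/188)b + 9/188)(188) + (0)
The last nonzero remainder is the constant 188, so the polynomials are coprime and gcd = 1.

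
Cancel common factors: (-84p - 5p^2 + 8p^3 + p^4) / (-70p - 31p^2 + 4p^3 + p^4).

(-12 + p + p^2)/(-10 - 3p + p^2)

By polynomial division,
  p^4 + 8p^3 - 5p^2 - 84p = (p^4 + 4p^3 - 31p^2 - 70p) + (4p^3 + 26p^2 - 14p)
  p^4 + 4p^3 - 31p^2 - 70p = ((1/4)p - 5/8)(4p^3 + 26p^2 - 14p) + (-(45/4)p^2 - (315/4)p)
  4p^3 + 26p^2 - 14p = (-(16/45)p + 8/45)(-(45/4)p^2 - (315/4)p) + (0)
Last nonzero remainder: -(45/4)p^2 - (315/4)p. Dividing through by -45/4 gives the monic gcd p^2 + 7p.
Cancel p^2 + 7p from numerator and denominator to get the reduced form.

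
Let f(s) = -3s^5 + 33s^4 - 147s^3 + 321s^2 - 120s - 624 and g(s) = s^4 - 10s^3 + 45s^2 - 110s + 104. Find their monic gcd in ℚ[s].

Repeated division with remainder:
  -3s^5 + 33s^4 - 147s^3 + 321s^2 - 120s - 624 = (-3s + 3)(s^4 - 10s^3 + 45s^2 - 110s + 104) + (18s^3 - 144s^2 + 522s - 936)
  s^4 - 10s^3 + 45s^2 - 110s + 104 = ((1/18)s - 1/9)(18s^3 - 144s^2 + 522s - 936) + (0)
Last nonzero remainder: 18s^3 - 144s^2 + 522s - 936. Dividing through by 18 gives the monic gcd s^3 - 8s^2 + 29s - 52.

s^3 - 8s^2 + 29s - 52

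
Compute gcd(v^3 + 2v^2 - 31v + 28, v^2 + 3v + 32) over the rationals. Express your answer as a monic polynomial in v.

1

By polynomial division,
  v^3 + 2v^2 - 31v + 28 = (v - 1)(v^2 + 3v + 32) + (-60v + 60)
  v^2 + 3v + 32 = (-(1/60)v - 1/15)(-60v + 60) + (36)
  -60v + 60 = (-(5/3)v + 5/3)(36) + (0)
The last nonzero remainder is the constant 36, so the polynomials are coprime and gcd = 1.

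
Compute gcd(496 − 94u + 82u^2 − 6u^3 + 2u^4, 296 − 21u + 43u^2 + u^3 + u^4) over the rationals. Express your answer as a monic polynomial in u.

8 − u + u^2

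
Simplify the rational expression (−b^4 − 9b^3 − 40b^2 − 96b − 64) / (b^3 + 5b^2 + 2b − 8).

(−b^3 − 5b^2 − 20b − 16)/(b^2 + b − 2)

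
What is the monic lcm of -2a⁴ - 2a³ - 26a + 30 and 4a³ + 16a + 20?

a⁵ + 2a⁴ + a³ + 13a² - 2a - 15

Apply the Euclidean algorithm:
  -2a⁴ - 2a³ - 26a + 30 = (-(1/2)a - 1/2)(4a³ + 16a + 20) + (8a² - 8a + 40)
  4a³ + 16a + 20 = ((1/2)a + 1/2)(8a² - 8a + 40) + (0)
Last nonzero remainder: 8a² - 8a + 40. Dividing through by 8 gives the monic gcd a² - a + 5.
Then lcm(f, g) = f·g / gcd(f, g); expanding and making the result monic gives the answer.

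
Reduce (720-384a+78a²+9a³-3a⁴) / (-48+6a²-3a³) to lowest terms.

Repeated division with remainder:
  -3a⁴+9a³+78a²-384a+720 = (a-1)(-3a³+6a²-48) + (84a²-336a+672)
  -3a³+6a²-48 = (-(1/28)a-1/14)(84a²-336a+672) + (0)
Last nonzero remainder: 84a²-336a+672. Dividing through by 84 gives the monic gcd a²-4a+8.
Cancel a²-4a+8 from numerator and denominator to get the reduced form.

(-30+a+a²)/(2+a)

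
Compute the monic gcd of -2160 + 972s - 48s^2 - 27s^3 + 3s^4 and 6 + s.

6 + s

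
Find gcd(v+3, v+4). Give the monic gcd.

Apply the Euclidean algorithm:
  v+3 = (v+4) + (-1)
  v+4 = (-v-4)(-1) + (0)
The last nonzero remainder is the constant -1, so the polynomials are coprime and gcd = 1.

1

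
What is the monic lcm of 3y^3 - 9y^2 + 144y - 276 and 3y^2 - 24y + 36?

y^4 - 9y^3 + 66y^2 - 380y + 552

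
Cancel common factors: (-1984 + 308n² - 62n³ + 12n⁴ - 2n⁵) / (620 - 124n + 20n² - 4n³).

By polynomial division,
  -2n⁵ + 12n⁴ - 62n³ + 308n² - 1984 = ((1/2)n² - (1/2)n - 5/2)(-4n³ + 20n² - 124n + 620) + (-14n² - 434)
  -4n³ + 20n² - 124n + 620 = ((2/7)n - 10/7)(-14n² - 434) + (0)
Last nonzero remainder: -14n² - 434. Dividing through by -14 gives the monic gcd n² + 31.
Cancel n² + 31 from numerator and denominator to get the reduced form.

(32 - 6n² + n³)/(-10 + 2n)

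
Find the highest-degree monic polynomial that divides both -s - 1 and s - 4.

Euclidean algorithm in ℚ[s]:
  -s - 1 = (-1)(s - 4) + (-5)
  s - 4 = (-(1/5)s + 4/5)(-5) + (0)
The last nonzero remainder is the constant -5, so the polynomials are coprime and gcd = 1.

1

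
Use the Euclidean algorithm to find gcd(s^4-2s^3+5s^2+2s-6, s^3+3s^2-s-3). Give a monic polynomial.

s^2-1

Apply the Euclidean algorithm:
  s^4-2s^3+5s^2+2s-6 = (s-5)(s^3+3s^2-s-3) + (21s^2-21)
  s^3+3s^2-s-3 = ((1/21)s+1/7)(21s^2-21) + (0)
Last nonzero remainder: 21s^2-21. Dividing through by 21 gives the monic gcd s^2-1.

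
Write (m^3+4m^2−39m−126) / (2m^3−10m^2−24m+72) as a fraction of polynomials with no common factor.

Euclidean algorithm in ℚ[m]:
  m^3+4m^2−39m−126 = (1/2)(2m^3−10m^2−24m+72) + (9m^2−27m−162)
  2m^3−10m^2−24m+72 = ((2/9)m−4/9)(9m^2−27m−162) + (0)
Last nonzero remainder: 9m^2−27m−162. Dividing through by 9 gives the monic gcd m^2−3m−18.
Cancel m^2−3m−18 from numerator and denominator to get the reduced form.

(m+7)/(2m−4)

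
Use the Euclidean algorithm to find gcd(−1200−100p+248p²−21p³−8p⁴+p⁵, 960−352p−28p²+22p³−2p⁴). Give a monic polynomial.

Repeated division with remainder:
  p⁵−8p⁴−21p³+248p²−100p−1200 = (−(1/2)p−3/2)(−2p⁴+22p³−28p²−352p+960) + (−2p³+30p²−148p+240)
  −2p⁴+22p³−28p²−352p+960 = (p+4)(−2p³+30p²−148p+240) + (0)
Last nonzero remainder: −2p³+30p²−148p+240. Dividing through by −2 gives the monic gcd p³−15p²+74p−120.

−120+74p−15p²+p³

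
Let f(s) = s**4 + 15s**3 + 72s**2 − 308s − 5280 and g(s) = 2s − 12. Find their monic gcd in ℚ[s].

Repeated division with remainder:
  s**4 + 15s**3 + 72s**2 − 308s − 5280 = ((1/2)s**3 + (21/2)s**2 + 99s + 440)(2s − 12) + (0)
Last nonzero remainder: 2s − 12. Dividing through by 2 gives the monic gcd s − 6.

s − 6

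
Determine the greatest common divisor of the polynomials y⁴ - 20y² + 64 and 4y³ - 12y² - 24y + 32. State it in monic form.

y² - 2y - 8

By polynomial division,
  y⁴ - 20y² + 64 = ((1/4)y + 3/4)(4y³ - 12y² - 24y + 32) + (-5y² + 10y + 40)
  4y³ - 12y² - 24y + 32 = (-(4/5)y + 4/5)(-5y² + 10y + 40) + (0)
Last nonzero remainder: -5y² + 10y + 40. Dividing through by -5 gives the monic gcd y² - 2y - 8.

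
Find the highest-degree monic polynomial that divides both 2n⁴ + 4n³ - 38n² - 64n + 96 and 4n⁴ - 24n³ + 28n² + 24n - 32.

n² - 5n + 4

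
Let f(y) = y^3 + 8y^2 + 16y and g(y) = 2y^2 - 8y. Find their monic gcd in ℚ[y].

y

Apply the Euclidean algorithm:
  y^3 + 8y^2 + 16y = ((1/2)y + 6)(2y^2 - 8y) + (64y)
  2y^2 - 8y = ((1/32)y - 1/8)(64y) + (0)
Last nonzero remainder: 64y. Dividing through by 64 gives the monic gcd y.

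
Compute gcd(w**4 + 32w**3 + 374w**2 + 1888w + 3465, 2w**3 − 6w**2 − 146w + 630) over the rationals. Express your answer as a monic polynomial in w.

Apply the Euclidean algorithm:
  w**4 + 32w**3 + 374w**2 + 1888w + 3465 = ((1/2)w + 35/2)(2w**3 − 6w**2 − 146w + 630) + (552w**2 + 4128w − 7560)
  2w**3 − 6w**2 − 146w + 630 = ((1/276)w − 241/6348)(552w**2 + 4128w − 7560) + ((20160/529)w + 181440/529)
  552w**2 + 4128w − 7560 = ((12167/840)w − 529/24)((20160/529)w + 181440/529) + (0)
Last nonzero remainder: (20160/529)w + 181440/529. Dividing through by 20160/529 gives the monic gcd w + 9.

w + 9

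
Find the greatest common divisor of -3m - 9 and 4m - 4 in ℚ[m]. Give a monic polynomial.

1

Euclidean algorithm in ℚ[m]:
  -3m - 9 = (-3/4)(4m - 4) + (-12)
  4m - 4 = (-(1/3)m + 1/3)(-12) + (0)
The last nonzero remainder is the constant -12, so the polynomials are coprime and gcd = 1.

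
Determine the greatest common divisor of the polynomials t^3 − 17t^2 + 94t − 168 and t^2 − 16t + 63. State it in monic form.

t − 7

By polynomial division,
  t^3 − 17t^2 + 94t − 168 = (t − 1)(t^2 − 16t + 63) + (15t − 105)
  t^2 − 16t + 63 = ((1/15)t − 3/5)(15t − 105) + (0)
Last nonzero remainder: 15t − 105. Dividing through by 15 gives the monic gcd t − 7.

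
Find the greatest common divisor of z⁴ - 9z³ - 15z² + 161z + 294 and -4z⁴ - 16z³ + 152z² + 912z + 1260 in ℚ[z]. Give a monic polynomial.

z² - 4z - 21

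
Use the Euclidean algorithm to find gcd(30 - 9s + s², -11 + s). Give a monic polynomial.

1

Euclidean algorithm in ℚ[s]:
  s² - 9s + 30 = (s + 2)(s - 11) + (52)
  s - 11 = ((1/52)s - 11/52)(52) + (0)
The last nonzero remainder is the constant 52, so the polynomials are coprime and gcd = 1.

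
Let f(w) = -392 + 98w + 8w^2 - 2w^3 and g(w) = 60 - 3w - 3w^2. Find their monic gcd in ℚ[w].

-4 + w

Euclidean algorithm in ℚ[w]:
  -2w^3 + 8w^2 + 98w - 392 = ((2/3)w - 10/3)(-3w^2 - 3w + 60) + (48w - 192)
  -3w^2 - 3w + 60 = (-(1/16)w - 5/16)(48w - 192) + (0)
Last nonzero remainder: 48w - 192. Dividing through by 48 gives the monic gcd w - 4.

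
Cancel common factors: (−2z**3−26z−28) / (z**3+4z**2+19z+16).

(−2z**2+2z−28)/(z**2+3z+16)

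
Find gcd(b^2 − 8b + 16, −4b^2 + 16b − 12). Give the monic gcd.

1

Apply the Euclidean algorithm:
  b^2 − 8b + 16 = (−1/4)(−4b^2 + 16b − 12) + (−4b + 13)
  −4b^2 + 16b − 12 = (b − 3/4)(−4b + 13) + (−9/4)
  −4b + 13 = ((16/9)b − 52/9)(−9/4) + (0)
The last nonzero remainder is the constant −9/4, so the polynomials are coprime and gcd = 1.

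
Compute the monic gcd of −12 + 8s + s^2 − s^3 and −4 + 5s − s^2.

Apply the Euclidean algorithm:
  −s^3 + s^2 + 8s − 12 = (s + 4)(−s^2 + 5s − 4) + (−8s + 4)
  −s^2 + 5s − 4 = ((1/8)s − 9/16)(−8s + 4) + (−7/4)
  −8s + 4 = ((32/7)s − 16/7)(−7/4) + (0)
The last nonzero remainder is the constant −7/4, so the polynomials are coprime and gcd = 1.

1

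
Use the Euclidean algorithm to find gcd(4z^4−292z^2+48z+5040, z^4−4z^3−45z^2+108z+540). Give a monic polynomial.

Repeated division with remainder:
  4z^4−292z^2+48z+5040 = (4)(z^4−4z^3−45z^2+108z+540) + (16z^3−112z^2−384z+2880)
  z^4−4z^3−45z^2+108z+540 = ((1/16)z+3/16)(16z^3−112z^2−384z+2880) + (0)
Last nonzero remainder: 16z^3−112z^2−384z+2880. Dividing through by 16 gives the monic gcd z^3−7z^2−24z+180.

z^3−7z^2−24z+180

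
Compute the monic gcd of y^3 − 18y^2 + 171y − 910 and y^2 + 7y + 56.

1

Euclidean algorithm in ℚ[y]:
  y^3 − 18y^2 + 171y − 910 = (y − 25)(y^2 + 7y + 56) + (290y + 490)
  y^2 + 7y + 56 = ((1/290)y + 77/4205)(290y + 490) + (39550/841)
  290y + 490 = ((24389/3955)y + 5887/565)(39550/841) + (0)
The last nonzero remainder is the constant 39550/841, so the polynomials are coprime and gcd = 1.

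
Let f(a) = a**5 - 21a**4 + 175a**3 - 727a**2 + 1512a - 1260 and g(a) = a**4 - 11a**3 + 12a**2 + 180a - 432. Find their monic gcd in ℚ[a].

a**2 - 9a + 18

Euclidean algorithm in ℚ[a]:
  a**5 - 21a**4 + 175a**3 - 727a**2 + 1512a - 1260 = (a - 10)(a**4 - 11a**3 + 12a**2 + 180a - 432) + (53a**3 - 787a**2 + 3744a - 5580)
  a**4 - 11a**3 + 12a**2 + 180a - 432 = ((1/53)a + 204/2809)(53a**3 - 787a**2 + 3744a - 5580) + (-(4176/2809)a**2 + (37584/2809)a - 75168/2809)
  53a**3 - 787a**2 + 3744a - 5580 = (-(148877/4176)a + 435395/2088)(-(4176/2809)a**2 + (37584/2809)a - 75168/2809) + (0)
Last nonzero remainder: -(4176/2809)a**2 + (37584/2809)a - 75168/2809. Dividing through by -4176/2809 gives the monic gcd a**2 - 9a + 18.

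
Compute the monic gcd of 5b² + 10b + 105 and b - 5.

1

Euclidean algorithm in ℚ[b]:
  5b² + 10b + 105 = (5b + 35)(b - 5) + (280)
  b - 5 = ((1/280)b - 1/56)(280) + (0)
The last nonzero remainder is the constant 280, so the polynomials are coprime and gcd = 1.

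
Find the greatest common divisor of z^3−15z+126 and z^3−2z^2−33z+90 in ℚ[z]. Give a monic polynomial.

z+6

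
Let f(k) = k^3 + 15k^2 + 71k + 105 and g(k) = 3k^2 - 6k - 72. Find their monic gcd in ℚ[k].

Repeated division with remainder:
  k^3 + 15k^2 + 71k + 105 = ((1/3)k + 17/3)(3k^2 - 6k - 72) + (129k + 513)
  3k^2 - 6k - 72 = ((1/43)k - 257/1849)(129k + 513) + (-1287/1849)
  129k + 513 = (-(79507/429)k - 105393/143)(-1287/1849) + (0)
The last nonzero remainder is the constant -1287/1849, so the polynomials are coprime and gcd = 1.

1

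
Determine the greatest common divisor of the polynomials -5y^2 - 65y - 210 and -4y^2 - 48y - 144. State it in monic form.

y + 6

Repeated division with remainder:
  -5y^2 - 65y - 210 = (5/4)(-4y^2 - 48y - 144) + (-5y - 30)
  -4y^2 - 48y - 144 = ((4/5)y + 24/5)(-5y - 30) + (0)
Last nonzero remainder: -5y - 30. Dividing through by -5 gives the monic gcd y + 6.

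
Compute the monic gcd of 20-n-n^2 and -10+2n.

1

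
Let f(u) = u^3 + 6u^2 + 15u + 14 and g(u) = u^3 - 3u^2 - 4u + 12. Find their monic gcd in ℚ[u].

Euclidean algorithm in ℚ[u]:
  u^3 + 6u^2 + 15u + 14 = (u^3 - 3u^2 - 4u + 12) + (9u^2 + 19u + 2)
  u^3 - 3u^2 - 4u + 12 = ((1/9)u - 46/81)(9u^2 + 19u + 2) + ((532/81)u + 1064/81)
  9u^2 + 19u + 2 = ((729/532)u + 81/532)((532/81)u + 1064/81) + (0)
Last nonzero remainder: (532/81)u + 1064/81. Dividing through by 532/81 gives the monic gcd u + 2.

u + 2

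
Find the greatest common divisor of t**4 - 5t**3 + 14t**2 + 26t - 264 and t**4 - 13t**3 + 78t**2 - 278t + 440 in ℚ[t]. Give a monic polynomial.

t**3 - 8t**2 + 38t - 88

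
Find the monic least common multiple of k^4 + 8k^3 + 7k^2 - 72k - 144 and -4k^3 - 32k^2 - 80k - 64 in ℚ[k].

k^6 + 12k^5 + 43k^4 - 12k^3 - 404k^2 - 864k - 576

Euclidean algorithm in ℚ[k]:
  k^4 + 8k^3 + 7k^2 - 72k - 144 = (-(1/4)k)(-4k^3 - 32k^2 - 80k - 64) + (-13k^2 - 88k - 144)
  -4k^3 - 32k^2 - 80k - 64 = ((4/13)k + 64/169)(-13k^2 - 88k - 144) + (-(400/169)k - 1600/169)
  -13k^2 - 88k - 144 = ((2197/400)k + 1521/100)(-(400/169)k - 1600/169) + (0)
Last nonzero remainder: -(400/169)k - 1600/169. Dividing through by -400/169 gives the monic gcd k + 4.
Then lcm(f, g) = f·g / gcd(f, g); expanding and making the result monic gives the answer.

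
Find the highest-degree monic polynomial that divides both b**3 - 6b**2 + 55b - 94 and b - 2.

Apply the Euclidean algorithm:
  b**3 - 6b**2 + 55b - 94 = (b**2 - 4b + 47)(b - 2) + (0)
The last nonzero remainder b - 2 is already monic.

b - 2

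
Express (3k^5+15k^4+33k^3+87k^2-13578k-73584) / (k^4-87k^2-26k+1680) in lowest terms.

(3k^2+219)/(k-5)

Euclidean algorithm in ℚ[k]:
  3k^5+15k^4+33k^3+87k^2-13578k-73584 = (3k+15)(k^4-87k^2-26k+1680) + (294k^3+1470k^2-18228k-98784)
  k^4-87k^2-26k+1680 = ((1/294)k-5/294)(294k^3+1470k^2-18228k-98784) + (0)
Last nonzero remainder: 294k^3+1470k^2-18228k-98784. Dividing through by 294 gives the monic gcd k^3+5k^2-62k-336.
Cancel k^3+5k^2-62k-336 from numerator and denominator to get the reduced form.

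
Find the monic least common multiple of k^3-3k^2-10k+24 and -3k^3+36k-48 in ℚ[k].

k^5-k^4-24k^3+28k^2+128k-192

Repeated division with remainder:
  k^3-3k^2-10k+24 = (-1/3)(-3k^3+36k-48) + (-3k^2+2k+8)
  -3k^3+36k-48 = (k+2/3)(-3k^2+2k+8) + ((80/3)k-160/3)
  -3k^2+2k+8 = (-(9/80)k-3/20)((80/3)k-160/3) + (0)
Last nonzero remainder: (80/3)k-160/3. Dividing through by 80/3 gives the monic gcd k-2.
Then lcm(f, g) = f·g / gcd(f, g); expanding and making the result monic gives the answer.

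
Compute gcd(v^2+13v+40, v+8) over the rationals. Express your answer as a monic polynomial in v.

Apply the Euclidean algorithm:
  v^2+13v+40 = (v+5)(v+8) + (0)
The last nonzero remainder v+8 is already monic.

v+8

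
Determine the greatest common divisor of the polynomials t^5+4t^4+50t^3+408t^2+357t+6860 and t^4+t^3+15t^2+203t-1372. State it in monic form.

Euclidean algorithm in ℚ[t]:
  t^5+4t^4+50t^3+408t^2+357t+6860 = (t+3)(t^4+t^3+15t^2+203t-1372) + (32t^3+160t^2+1120t+10976)
  t^4+t^3+15t^2+203t-1372 = ((1/32)t-1/8)(32t^3+160t^2+1120t+10976) + (0)
Last nonzero remainder: 32t^3+160t^2+1120t+10976. Dividing through by 32 gives the monic gcd t^3+5t^2+35t+343.

t^3+5t^2+35t+343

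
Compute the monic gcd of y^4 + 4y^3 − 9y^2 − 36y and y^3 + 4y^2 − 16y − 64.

y + 4

Euclidean algorithm in ℚ[y]:
  y^4 + 4y^3 − 9y^2 − 36y = (y)(y^3 + 4y^2 − 16y − 64) + (7y^2 + 28y)
  y^3 + 4y^2 − 16y − 64 = ((1/7)y)(7y^2 + 28y) + (−16y − 64)
  7y^2 + 28y = (−(7/16)y)(−16y − 64) + (0)
Last nonzero remainder: −16y − 64. Dividing through by −16 gives the monic gcd y + 4.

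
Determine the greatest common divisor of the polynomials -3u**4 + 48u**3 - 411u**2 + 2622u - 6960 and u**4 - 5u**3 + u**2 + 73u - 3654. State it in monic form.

u**2 - 3u + 58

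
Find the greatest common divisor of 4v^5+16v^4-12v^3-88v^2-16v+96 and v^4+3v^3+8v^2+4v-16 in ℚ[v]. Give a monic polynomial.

v^2+v-2

Apply the Euclidean algorithm:
  4v^5+16v^4-12v^3-88v^2-16v+96 = (4v+4)(v^4+3v^3+8v^2+4v-16) + (-56v^3-136v^2+32v+160)
  v^4+3v^3+8v^2+4v-16 = (-(1/56)v-1/98)(-56v^3-136v^2+32v+160) + ((352/49)v^2+(352/49)v-704/49)
  -56v^3-136v^2+32v+160 = (-(343/44)v-245/22)((352/49)v^2+(352/49)v-704/49) + (0)
Last nonzero remainder: (352/49)v^2+(352/49)v-704/49. Dividing through by 352/49 gives the monic gcd v^2+v-2.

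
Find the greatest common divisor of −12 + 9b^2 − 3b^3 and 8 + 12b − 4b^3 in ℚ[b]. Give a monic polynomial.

By polynomial division,
  −3b^3 + 9b^2 − 12 = (3/4)(−4b^3 + 12b + 8) + (9b^2 − 9b − 18)
  −4b^3 + 12b + 8 = (−(4/9)b − 4/9)(9b^2 − 9b − 18) + (0)
Last nonzero remainder: 9b^2 − 9b − 18. Dividing through by 9 gives the monic gcd b^2 − b − 2.

−2 − b + b^2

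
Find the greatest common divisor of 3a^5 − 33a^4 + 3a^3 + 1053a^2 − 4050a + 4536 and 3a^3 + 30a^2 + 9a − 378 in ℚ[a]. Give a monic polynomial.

Apply the Euclidean algorithm:
  3a^5 − 33a^4 + 3a^3 + 1053a^2 − 4050a + 4536 = (a^2 − 21a + 208)(3a^3 + 30a^2 + 9a − 378) + (−4620a^2 − 13860a + 83160)
  3a^3 + 30a^2 + 9a − 378 = (−(1/1540)a − 1/220)(−4620a^2 − 13860a + 83160) + (0)
Last nonzero remainder: −4620a^2 − 13860a + 83160. Dividing through by −4620 gives the monic gcd a^2 + 3a − 18.

a^2 + 3a − 18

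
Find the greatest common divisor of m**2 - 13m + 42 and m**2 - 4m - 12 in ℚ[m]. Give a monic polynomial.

m - 6

By polynomial division,
  m**2 - 13m + 42 = (m**2 - 4m - 12) + (-9m + 54)
  m**2 - 4m - 12 = (-(1/9)m - 2/9)(-9m + 54) + (0)
Last nonzero remainder: -9m + 54. Dividing through by -9 gives the monic gcd m - 6.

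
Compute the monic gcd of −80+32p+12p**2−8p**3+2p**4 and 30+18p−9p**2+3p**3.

Repeated division with remainder:
  2p**4−8p**3+12p**2+32p−80 = ((2/3)p−2/3)(3p**3−9p**2+18p+30) + (−6p**2+24p−60)
  3p**3−9p**2+18p+30 = (−(1/2)p−1/2)(−6p**2+24p−60) + (0)
Last nonzero remainder: −6p**2+24p−60. Dividing through by −6 gives the monic gcd p**2−4p+10.

10−4p+p**2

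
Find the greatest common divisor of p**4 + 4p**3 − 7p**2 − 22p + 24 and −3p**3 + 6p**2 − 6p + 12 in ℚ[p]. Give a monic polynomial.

Euclidean algorithm in ℚ[p]:
  p**4 + 4p**3 − 7p**2 − 22p + 24 = (−(1/3)p − 2)(−3p**3 + 6p**2 − 6p + 12) + (3p**2 − 30p + 48)
  −3p**3 + 6p**2 − 6p + 12 = (−p − 8)(3p**2 − 30p + 48) + (−198p + 396)
  3p**2 − 30p + 48 = (−(1/66)p + 4/33)(−198p + 396) + (0)
Last nonzero remainder: −198p + 396. Dividing through by −198 gives the monic gcd p − 2.

p − 2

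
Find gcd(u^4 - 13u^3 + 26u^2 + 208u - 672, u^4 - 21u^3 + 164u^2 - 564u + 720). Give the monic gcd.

u^2 - 10u + 24

Apply the Euclidean algorithm:
  u^4 - 13u^3 + 26u^2 + 208u - 672 = (u^4 - 21u^3 + 164u^2 - 564u + 720) + (8u^3 - 138u^2 + 772u - 1392)
  u^4 - 21u^3 + 164u^2 - 564u + 720 = ((1/8)u - 15/32)(8u^3 - 138u^2 + 772u - 1392) + ((45/16)u^2 - (225/8)u + 135/2)
  8u^3 - 138u^2 + 772u - 1392 = ((128/45)u - 928/45)((45/16)u^2 - (225/8)u + 135/2) + (0)
Last nonzero remainder: (45/16)u^2 - (225/8)u + 135/2. Dividing through by 45/16 gives the monic gcd u^2 - 10u + 24.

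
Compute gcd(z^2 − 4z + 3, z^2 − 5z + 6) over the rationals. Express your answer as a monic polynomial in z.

z − 3

Euclidean algorithm in ℚ[z]:
  z^2 − 4z + 3 = (z^2 − 5z + 6) + (z − 3)
  z^2 − 5z + 6 = (z − 2)(z − 3) + (0)
The last nonzero remainder z − 3 is already monic.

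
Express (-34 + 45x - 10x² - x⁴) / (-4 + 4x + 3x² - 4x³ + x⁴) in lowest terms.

(-17 - 3x - x²)/(-2 - x + x²)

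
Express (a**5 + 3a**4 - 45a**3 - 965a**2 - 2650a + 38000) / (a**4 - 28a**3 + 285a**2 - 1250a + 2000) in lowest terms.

(a**3 + 18a**2 + 175a + 760)/(a**2 - 13a + 40)

By polynomial division,
  a**5 + 3a**4 - 45a**3 - 965a**2 - 2650a + 38000 = (a + 31)(a**4 - 28a**3 + 285a**2 - 1250a + 2000) + (538a**3 - 8550a**2 + 34100a - 24000)
  a**4 - 28a**3 + 285a**2 - 1250a + 2000 = ((1/538)a - 3257/144722)(538a**3 - 8550a**2 + 34100a - 24000) + ((2112760/72361)a**2 - (31691400/72361)a + 105638000/72361)
  538a**3 - 8550a**2 + 34100a - 24000 = ((19465109/1056380)a - 868332/52819)((2112760/72361)a**2 - (31691400/72361)a + 105638000/72361) + (0)
Last nonzero remainder: (2112760/72361)a**2 - (31691400/72361)a + 105638000/72361. Dividing through by 2112760/72361 gives the monic gcd a**2 - 15a + 50.
Cancel a**2 - 15a + 50 from numerator and denominator to get the reduced form.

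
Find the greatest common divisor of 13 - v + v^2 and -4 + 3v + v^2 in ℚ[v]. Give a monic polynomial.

1

By polynomial division,
  v^2 - v + 13 = (v^2 + 3v - 4) + (-4v + 17)
  v^2 + 3v - 4 = (-(1/4)v - 29/16)(-4v + 17) + (429/16)
  -4v + 17 = (-(64/429)v + 272/429)(429/16) + (0)
The last nonzero remainder is the constant 429/16, so the polynomials are coprime and gcd = 1.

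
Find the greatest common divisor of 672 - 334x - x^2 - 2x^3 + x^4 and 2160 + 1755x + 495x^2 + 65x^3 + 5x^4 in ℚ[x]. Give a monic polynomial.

Euclidean algorithm in ℚ[x]:
  x^4 - 2x^3 - x^2 - 334x + 672 = (1/5)(5x^4 + 65x^3 + 495x^2 + 1755x + 2160) + (-15x^3 - 100x^2 - 685x + 240)
  5x^4 + 65x^3 + 495x^2 + 1755x + 2160 = (-(1/3)x - 19/9)(-15x^3 - 100x^2 - 685x + 240) + ((500/9)x^2 + (3500/9)x + 8000/3)
  -15x^3 - 100x^2 - 685x + 240 = (-(27/100)x + 9/100)((500/9)x^2 + (3500/9)x + 8000/3) + (0)
Last nonzero remainder: (500/9)x^2 + (3500/9)x + 8000/3. Dividing through by 500/9 gives the monic gcd x^2 + 7x + 48.

48 + 7x + x^2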